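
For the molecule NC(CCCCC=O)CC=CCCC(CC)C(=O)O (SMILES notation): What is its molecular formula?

Walk through each heavy atom and fill implicit hydrogens from standard valence (C 4, N 3, O 2, S 2, halogen 1):
  atom 1: N, bond orders sum to 1 (valence 3) → 2 H
  atom 2: C, bond orders sum to 3 (valence 4) → 1 H
  atom 3: C, bond orders sum to 2 (valence 4) → 2 H
  atom 4: C, bond orders sum to 2 (valence 4) → 2 H
  atom 5: C, bond orders sum to 2 (valence 4) → 2 H
  atom 6: C, bond orders sum to 2 (valence 4) → 2 H
  atom 7: C, bond orders sum to 3 (valence 4) → 1 H
  atom 8: O, bond orders sum to 2 (valence 2) → 0 H
  atom 9: C, bond orders sum to 2 (valence 4) → 2 H
  atom 10: C, bond orders sum to 3 (valence 4) → 1 H
  atom 11: C, bond orders sum to 3 (valence 4) → 1 H
  atom 12: C, bond orders sum to 2 (valence 4) → 2 H
  atom 13: C, bond orders sum to 2 (valence 4) → 2 H
  atom 14: C, bond orders sum to 3 (valence 4) → 1 H
  atom 15: C, bond orders sum to 2 (valence 4) → 2 H
  atom 16: C, bond orders sum to 1 (valence 4) → 3 H
  atom 17: C, bond orders sum to 4 (valence 4) → 0 H
  atom 18: O, bond orders sum to 2 (valence 2) → 0 H
  atom 19: O, bond orders sum to 1 (valence 2) → 1 H
Totals → C:15, H:27, N:1, O:3.
In Hill order: C15H27NO3.

C15H27NO3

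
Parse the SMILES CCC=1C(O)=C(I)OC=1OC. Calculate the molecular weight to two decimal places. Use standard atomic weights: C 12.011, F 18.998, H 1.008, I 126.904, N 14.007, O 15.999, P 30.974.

First, the molecular formula is C7H9IO3 (counting implicit H from valence).
  C: 7 × 12.011 = 84.077
  H: 9 × 1.008 = 9.072
  I: 1 × 126.904 = 126.904
  O: 3 × 15.999 = 47.997
Sum: 7×12.011 + 9×1.008 + 1×126.904 + 3×15.999 = 268.050 → 268.05 g/mol.

268.05 g/mol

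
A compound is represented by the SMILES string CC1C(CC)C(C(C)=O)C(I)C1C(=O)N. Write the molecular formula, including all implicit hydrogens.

Walk through each heavy atom and fill implicit hydrogens from standard valence (C 4, N 3, O 2, S 2, halogen 1):
  atom 1: C, bond orders sum to 1 (valence 4) → 3 H
  atom 2: C, bond orders sum to 3 (valence 4) → 1 H
  atom 3: C, bond orders sum to 3 (valence 4) → 1 H
  atom 4: C, bond orders sum to 2 (valence 4) → 2 H
  atom 5: C, bond orders sum to 1 (valence 4) → 3 H
  atom 6: C, bond orders sum to 3 (valence 4) → 1 H
  atom 7: C, bond orders sum to 4 (valence 4) → 0 H
  atom 8: C, bond orders sum to 1 (valence 4) → 3 H
  atom 9: O, bond orders sum to 2 (valence 2) → 0 H
  atom 10: C, bond orders sum to 3 (valence 4) → 1 H
  atom 11: I (halogen, monovalent) → 0 H
  atom 12: C, bond orders sum to 3 (valence 4) → 1 H
  atom 13: C, bond orders sum to 4 (valence 4) → 0 H
  atom 14: O, bond orders sum to 2 (valence 2) → 0 H
  atom 15: N, bond orders sum to 1 (valence 3) → 2 H
Totals → C:11, H:18, I:1, N:1, O:2.
In Hill order: C11H18INO2.

C11H18INO2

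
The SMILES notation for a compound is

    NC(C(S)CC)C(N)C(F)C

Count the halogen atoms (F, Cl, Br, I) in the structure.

Halogen atoms appear at heavy-atom position 10 (1×F).
Other groups present: 2 primary amine, 1 thiol.
Halogen count: 1.

1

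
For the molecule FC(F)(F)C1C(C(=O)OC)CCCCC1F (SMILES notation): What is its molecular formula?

C10H14F4O2

Walk through each heavy atom and fill implicit hydrogens from standard valence (C 4, N 3, O 2, S 2, halogen 1):
  atom 1: F (halogen, monovalent) → 0 H
  atom 2: C, bond orders sum to 4 (valence 4) → 0 H
  atom 3: F (halogen, monovalent) → 0 H
  atom 4: F (halogen, monovalent) → 0 H
  atom 5: C, bond orders sum to 3 (valence 4) → 1 H
  atom 6: C, bond orders sum to 3 (valence 4) → 1 H
  atom 7: C, bond orders sum to 4 (valence 4) → 0 H
  atom 8: O, bond orders sum to 2 (valence 2) → 0 H
  atom 9: O, bond orders sum to 2 (valence 2) → 0 H
  atom 10: C, bond orders sum to 1 (valence 4) → 3 H
  atom 11: C, bond orders sum to 2 (valence 4) → 2 H
  atom 12: C, bond orders sum to 2 (valence 4) → 2 H
  atom 13: C, bond orders sum to 2 (valence 4) → 2 H
  atom 14: C, bond orders sum to 2 (valence 4) → 2 H
  atom 15: C, bond orders sum to 3 (valence 4) → 1 H
  atom 16: F (halogen, monovalent) → 0 H
Totals → C:10, H:14, F:4, O:2.
In Hill order: C10H14F4O2.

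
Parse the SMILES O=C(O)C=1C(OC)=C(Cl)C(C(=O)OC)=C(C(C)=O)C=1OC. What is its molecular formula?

C13H13ClO7

Walk through each heavy atom and fill implicit hydrogens from standard valence (C 4, N 3, O 2, S 2, halogen 1):
  atom 1: O, bond orders sum to 2 (valence 2) → 0 H
  atom 2: C, bond orders sum to 4 (valence 4) → 0 H
  atom 3: O, bond orders sum to 1 (valence 2) → 1 H
  atom 4: C, bond orders sum to 4 (valence 4) → 0 H
  atom 5: C, bond orders sum to 4 (valence 4) → 0 H
  atom 6: O, bond orders sum to 2 (valence 2) → 0 H
  atom 7: C, bond orders sum to 1 (valence 4) → 3 H
  atom 8: C, bond orders sum to 4 (valence 4) → 0 H
  atom 9: Cl (halogen, monovalent) → 0 H
  atom 10: C, bond orders sum to 4 (valence 4) → 0 H
  atom 11: C, bond orders sum to 4 (valence 4) → 0 H
  atom 12: O, bond orders sum to 2 (valence 2) → 0 H
  atom 13: O, bond orders sum to 2 (valence 2) → 0 H
  atom 14: C, bond orders sum to 1 (valence 4) → 3 H
  atom 15: C, bond orders sum to 4 (valence 4) → 0 H
  atom 16: C, bond orders sum to 4 (valence 4) → 0 H
  atom 17: C, bond orders sum to 1 (valence 4) → 3 H
  atom 18: O, bond orders sum to 2 (valence 2) → 0 H
  atom 19: C, bond orders sum to 4 (valence 4) → 0 H
  atom 20: O, bond orders sum to 2 (valence 2) → 0 H
  atom 21: C, bond orders sum to 1 (valence 4) → 3 H
Totals → C:13, H:13, Cl:1, O:7.
In Hill order: C13H13ClO7.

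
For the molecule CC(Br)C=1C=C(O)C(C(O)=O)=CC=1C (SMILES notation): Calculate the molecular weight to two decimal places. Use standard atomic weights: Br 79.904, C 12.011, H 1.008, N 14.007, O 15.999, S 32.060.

259.10 g/mol

First, the molecular formula is C10H11BrO3 (counting implicit H from valence).
  Br: 1 × 79.904 = 79.904
  C: 10 × 12.011 = 120.110
  H: 11 × 1.008 = 11.088
  O: 3 × 15.999 = 47.997
Sum: 1×79.904 + 10×12.011 + 11×1.008 + 3×15.999 = 259.099 → 259.10 g/mol.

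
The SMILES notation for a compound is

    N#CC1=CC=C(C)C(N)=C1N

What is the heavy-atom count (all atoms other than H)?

11

Every atom symbol written in the SMILES (organic subset) is one heavy atom; implicit H are not written.
Heavy atoms by element → C:8, N:3.
Total: 11.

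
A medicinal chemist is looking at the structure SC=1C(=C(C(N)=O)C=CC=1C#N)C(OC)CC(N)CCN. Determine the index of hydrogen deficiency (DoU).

Degree of unsaturation = (number of rings) + (number of π bonds).
Ring closures in the SMILES: 1.
π bonds: 4 double bonds (each 1 DoU), 1 triple bond (each 2 DoU) → 6 DoU from unsaturation.
Total DoU = 1 + 6 = 7.

7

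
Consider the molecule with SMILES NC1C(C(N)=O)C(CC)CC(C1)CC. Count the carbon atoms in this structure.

Count every carbon token in the SMILES (each C, including those in ring-closure positions and inside branches).
Carbon count: 11.

11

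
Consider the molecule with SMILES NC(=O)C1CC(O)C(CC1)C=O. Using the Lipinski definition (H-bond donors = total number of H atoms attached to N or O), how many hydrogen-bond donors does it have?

Donors: find every N or O and count the H atoms it carries.
  atom 1 (N): bond orders sum to 1 → 2 H
  atom 3 (O): bond orders sum to 2 → 0 H
  atom 7 (O): bond orders sum to 1 → 1 H
  atom 12 (O): bond orders sum to 2 → 0 H
Lipinski HBD = 3.

3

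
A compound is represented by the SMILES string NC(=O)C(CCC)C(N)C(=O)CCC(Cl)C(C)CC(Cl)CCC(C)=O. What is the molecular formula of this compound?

Walk through each heavy atom and fill implicit hydrogens from standard valence (C 4, N 3, O 2, S 2, halogen 1):
  atom 1: N, bond orders sum to 1 (valence 3) → 2 H
  atom 2: C, bond orders sum to 4 (valence 4) → 0 H
  atom 3: O, bond orders sum to 2 (valence 2) → 0 H
  atom 4: C, bond orders sum to 3 (valence 4) → 1 H
  atom 5: C, bond orders sum to 2 (valence 4) → 2 H
  atom 6: C, bond orders sum to 2 (valence 4) → 2 H
  atom 7: C, bond orders sum to 1 (valence 4) → 3 H
  atom 8: C, bond orders sum to 3 (valence 4) → 1 H
  atom 9: N, bond orders sum to 1 (valence 3) → 2 H
  atom 10: C, bond orders sum to 4 (valence 4) → 0 H
  atom 11: O, bond orders sum to 2 (valence 2) → 0 H
  atom 12: C, bond orders sum to 2 (valence 4) → 2 H
  atom 13: C, bond orders sum to 2 (valence 4) → 2 H
  atom 14: C, bond orders sum to 3 (valence 4) → 1 H
  atom 15: Cl (halogen, monovalent) → 0 H
  atom 16: C, bond orders sum to 3 (valence 4) → 1 H
  atom 17: C, bond orders sum to 1 (valence 4) → 3 H
  atom 18: C, bond orders sum to 2 (valence 4) → 2 H
  atom 19: C, bond orders sum to 3 (valence 4) → 1 H
  atom 20: Cl (halogen, monovalent) → 0 H
  atom 21: C, bond orders sum to 2 (valence 4) → 2 H
  atom 22: C, bond orders sum to 2 (valence 4) → 2 H
  atom 23: C, bond orders sum to 4 (valence 4) → 0 H
  atom 24: C, bond orders sum to 1 (valence 4) → 3 H
  atom 25: O, bond orders sum to 2 (valence 2) → 0 H
Totals → C:18, H:32, Cl:2, N:2, O:3.

C18H32Cl2N2O3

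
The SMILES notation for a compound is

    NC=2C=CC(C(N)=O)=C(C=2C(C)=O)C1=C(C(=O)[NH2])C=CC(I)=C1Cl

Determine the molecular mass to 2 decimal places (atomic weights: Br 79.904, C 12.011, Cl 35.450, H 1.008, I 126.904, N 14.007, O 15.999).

First, the molecular formula is C16H13ClIN3O3 (counting implicit H from valence).
  C: 16 × 12.011 = 192.176
  Cl: 1 × 35.450 = 35.450
  H: 13 × 1.008 = 13.104
  I: 1 × 126.904 = 126.904
  N: 3 × 14.007 = 42.021
  O: 3 × 15.999 = 47.997
Sum: 16×12.011 + 1×35.450 + 13×1.008 + 1×126.904 + 3×14.007 + 3×15.999 = 457.652 → 457.65 g/mol.

457.65 g/mol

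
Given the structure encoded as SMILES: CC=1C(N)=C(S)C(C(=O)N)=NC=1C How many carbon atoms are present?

Count every carbon token in the SMILES (each C, including those in ring-closure positions and inside branches).
Carbon count: 8.

8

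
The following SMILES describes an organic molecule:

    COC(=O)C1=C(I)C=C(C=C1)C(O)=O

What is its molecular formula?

Walk through each heavy atom and fill implicit hydrogens from standard valence (C 4, N 3, O 2, S 2, halogen 1):
  atom 1: C, bond orders sum to 1 (valence 4) → 3 H
  atom 2: O, bond orders sum to 2 (valence 2) → 0 H
  atom 3: C, bond orders sum to 4 (valence 4) → 0 H
  atom 4: O, bond orders sum to 2 (valence 2) → 0 H
  atom 5: C, bond orders sum to 4 (valence 4) → 0 H
  atom 6: C, bond orders sum to 4 (valence 4) → 0 H
  atom 7: I (halogen, monovalent) → 0 H
  atom 8: C, bond orders sum to 3 (valence 4) → 1 H
  atom 9: C, bond orders sum to 4 (valence 4) → 0 H
  atom 10: C, bond orders sum to 3 (valence 4) → 1 H
  atom 11: C, bond orders sum to 3 (valence 4) → 1 H
  atom 12: C, bond orders sum to 4 (valence 4) → 0 H
  atom 13: O, bond orders sum to 1 (valence 2) → 1 H
  atom 14: O, bond orders sum to 2 (valence 2) → 0 H
Totals → C:9, H:7, I:1, O:4.
In Hill order: C9H7IO4.

C9H7IO4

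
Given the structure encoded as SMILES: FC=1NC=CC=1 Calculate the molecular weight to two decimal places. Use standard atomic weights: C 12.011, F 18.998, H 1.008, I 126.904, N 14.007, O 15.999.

85.08 g/mol

First, the molecular formula is C4H4FN (counting implicit H from valence).
  C: 4 × 12.011 = 48.044
  F: 1 × 18.998 = 18.998
  H: 4 × 1.008 = 4.032
  N: 1 × 14.007 = 14.007
Sum: 4×12.011 + 1×18.998 + 4×1.008 + 1×14.007 = 85.081 → 85.08 g/mol.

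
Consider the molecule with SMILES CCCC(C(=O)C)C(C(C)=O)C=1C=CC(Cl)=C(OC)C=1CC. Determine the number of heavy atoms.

22

Every atom symbol written in the SMILES (organic subset) is one heavy atom; implicit H are not written.
Heavy atoms by element → C:18, Cl:1, O:3.
Total: 22.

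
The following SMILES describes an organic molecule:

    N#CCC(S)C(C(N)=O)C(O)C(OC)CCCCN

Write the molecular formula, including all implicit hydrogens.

C12H23N3O3S

Walk through each heavy atom and fill implicit hydrogens from standard valence (C 4, N 3, O 2, S 2, halogen 1):
  atom 1: N, bond orders sum to 3 (valence 3) → 0 H
  atom 2: C, bond orders sum to 4 (valence 4) → 0 H
  atom 3: C, bond orders sum to 2 (valence 4) → 2 H
  atom 4: C, bond orders sum to 3 (valence 4) → 1 H
  atom 5: S, bond orders sum to 1 (valence 2) → 1 H
  atom 6: C, bond orders sum to 3 (valence 4) → 1 H
  atom 7: C, bond orders sum to 4 (valence 4) → 0 H
  atom 8: N, bond orders sum to 1 (valence 3) → 2 H
  atom 9: O, bond orders sum to 2 (valence 2) → 0 H
  atom 10: C, bond orders sum to 3 (valence 4) → 1 H
  atom 11: O, bond orders sum to 1 (valence 2) → 1 H
  atom 12: C, bond orders sum to 3 (valence 4) → 1 H
  atom 13: O, bond orders sum to 2 (valence 2) → 0 H
  atom 14: C, bond orders sum to 1 (valence 4) → 3 H
  atom 15: C, bond orders sum to 2 (valence 4) → 2 H
  atom 16: C, bond orders sum to 2 (valence 4) → 2 H
  atom 17: C, bond orders sum to 2 (valence 4) → 2 H
  atom 18: C, bond orders sum to 2 (valence 4) → 2 H
  atom 19: N, bond orders sum to 1 (valence 3) → 2 H
Totals → C:12, H:23, N:3, O:3, S:1.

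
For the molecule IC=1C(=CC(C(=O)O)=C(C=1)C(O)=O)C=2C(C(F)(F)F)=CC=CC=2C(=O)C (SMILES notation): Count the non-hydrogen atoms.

Every atom symbol written in the SMILES (organic subset) is one heavy atom; implicit H are not written.
Heavy atoms by element → C:17, F:3, I:1, O:5.
Total: 26.

26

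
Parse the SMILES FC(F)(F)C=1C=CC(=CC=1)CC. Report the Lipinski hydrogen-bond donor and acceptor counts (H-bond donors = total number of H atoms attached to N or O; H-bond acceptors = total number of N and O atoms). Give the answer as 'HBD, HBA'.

Donors: find every N or O and count the H atoms it carries.
  (no N or O atoms present)
Lipinski HBD = 0.
Acceptors: N atoms = 0, O atoms = 0 → HBA = 0.

0, 0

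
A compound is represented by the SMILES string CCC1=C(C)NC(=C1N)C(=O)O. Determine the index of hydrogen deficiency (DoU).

Degree of unsaturation = (number of rings) + (number of π bonds).
Ring closures in the SMILES: 1.
π bonds: 3 double bonds (each 1 DoU) → 3 DoU from unsaturation.
Total DoU = 1 + 3 = 4.

4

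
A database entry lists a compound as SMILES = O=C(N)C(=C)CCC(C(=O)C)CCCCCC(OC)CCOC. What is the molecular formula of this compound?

C18H33NO4

Walk through each heavy atom and fill implicit hydrogens from standard valence (C 4, N 3, O 2, S 2, halogen 1):
  atom 1: O, bond orders sum to 2 (valence 2) → 0 H
  atom 2: C, bond orders sum to 4 (valence 4) → 0 H
  atom 3: N, bond orders sum to 1 (valence 3) → 2 H
  atom 4: C, bond orders sum to 4 (valence 4) → 0 H
  atom 5: C, bond orders sum to 2 (valence 4) → 2 H
  atom 6: C, bond orders sum to 2 (valence 4) → 2 H
  atom 7: C, bond orders sum to 2 (valence 4) → 2 H
  atom 8: C, bond orders sum to 3 (valence 4) → 1 H
  atom 9: C, bond orders sum to 4 (valence 4) → 0 H
  atom 10: O, bond orders sum to 2 (valence 2) → 0 H
  atom 11: C, bond orders sum to 1 (valence 4) → 3 H
  atom 12: C, bond orders sum to 2 (valence 4) → 2 H
  atom 13: C, bond orders sum to 2 (valence 4) → 2 H
  atom 14: C, bond orders sum to 2 (valence 4) → 2 H
  atom 15: C, bond orders sum to 2 (valence 4) → 2 H
  atom 16: C, bond orders sum to 2 (valence 4) → 2 H
  atom 17: C, bond orders sum to 3 (valence 4) → 1 H
  atom 18: O, bond orders sum to 2 (valence 2) → 0 H
  atom 19: C, bond orders sum to 1 (valence 4) → 3 H
  atom 20: C, bond orders sum to 2 (valence 4) → 2 H
  atom 21: C, bond orders sum to 2 (valence 4) → 2 H
  atom 22: O, bond orders sum to 2 (valence 2) → 0 H
  atom 23: C, bond orders sum to 1 (valence 4) → 3 H
Totals → C:18, H:33, N:1, O:4.
In Hill order: C18H33NO4.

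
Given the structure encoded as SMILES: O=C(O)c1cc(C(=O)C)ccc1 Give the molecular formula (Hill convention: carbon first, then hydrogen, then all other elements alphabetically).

C9H8O3

Walk through each heavy atom and fill implicit hydrogens from standard valence (C 4, N 3, O 2, S 2, halogen 1); for lowercase aromatic atoms, an aromatic c carries 1 H when it has two neighbours and 0 H with three, and aromatic n carries 0 H:
  atom 1: O, bond orders sum to 2 (valence 2) → 0 H
  atom 2: C, bond orders sum to 4 (valence 4) → 0 H
  atom 3: O, bond orders sum to 1 (valence 2) → 1 H
  atom 4: aromatic c, 3 neighbours → 0 H
  atom 5: aromatic c, 2 neighbours → 1 H
  atom 6: aromatic c, 3 neighbours → 0 H
  atom 7: C, bond orders sum to 4 (valence 4) → 0 H
  atom 8: O, bond orders sum to 2 (valence 2) → 0 H
  atom 9: C, bond orders sum to 1 (valence 4) → 3 H
  atom 10: aromatic c, 2 neighbours → 1 H
  atom 11: aromatic c, 2 neighbours → 1 H
  atom 12: aromatic c, 2 neighbours → 1 H
Totals → C:9, H:8, O:3.
In Hill order: C9H8O3.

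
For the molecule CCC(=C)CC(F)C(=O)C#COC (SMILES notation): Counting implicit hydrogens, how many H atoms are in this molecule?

13

Walk through each heavy atom and fill implicit hydrogens from standard valence (C 4, N 3, O 2, S 2, halogen 1):
  atom 1: C, bond orders sum to 1 (valence 4) → 3 H
  atom 2: C, bond orders sum to 2 (valence 4) → 2 H
  atom 3: C, bond orders sum to 4 (valence 4) → 0 H
  atom 4: C, bond orders sum to 2 (valence 4) → 2 H
  atom 5: C, bond orders sum to 2 (valence 4) → 2 H
  atom 6: C, bond orders sum to 3 (valence 4) → 1 H
  atom 7: F (halogen, monovalent) → 0 H
  atom 8: C, bond orders sum to 4 (valence 4) → 0 H
  atom 9: O, bond orders sum to 2 (valence 2) → 0 H
  atom 10: C, bond orders sum to 4 (valence 4) → 0 H
  atom 11: C, bond orders sum to 4 (valence 4) → 0 H
  atom 12: O, bond orders sum to 2 (valence 2) → 0 H
  atom 13: C, bond orders sum to 1 (valence 4) → 3 H
Total hydrogens: 13.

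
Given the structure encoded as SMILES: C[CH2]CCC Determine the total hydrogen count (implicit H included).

Walk through each heavy atom and fill implicit hydrogens from standard valence (C 4, N 3, O 2, S 2, halogen 1):
  atom 1: C, bond orders sum to 1 (valence 4) → 3 H
  atom 2: C with explicit H count 2
  atom 3: C, bond orders sum to 2 (valence 4) → 2 H
  atom 4: C, bond orders sum to 2 (valence 4) → 2 H
  atom 5: C, bond orders sum to 1 (valence 4) → 3 H
Total hydrogens: 12.

12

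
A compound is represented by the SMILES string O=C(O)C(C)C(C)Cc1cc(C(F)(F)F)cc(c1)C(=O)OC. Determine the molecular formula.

C15H17F3O4

Walk through each heavy atom and fill implicit hydrogens from standard valence (C 4, N 3, O 2, S 2, halogen 1); for lowercase aromatic atoms, an aromatic c carries 1 H when it has two neighbours and 0 H with three, and aromatic n carries 0 H:
  atom 1: O, bond orders sum to 2 (valence 2) → 0 H
  atom 2: C, bond orders sum to 4 (valence 4) → 0 H
  atom 3: O, bond orders sum to 1 (valence 2) → 1 H
  atom 4: C, bond orders sum to 3 (valence 4) → 1 H
  atom 5: C, bond orders sum to 1 (valence 4) → 3 H
  atom 6: C, bond orders sum to 3 (valence 4) → 1 H
  atom 7: C, bond orders sum to 1 (valence 4) → 3 H
  atom 8: C, bond orders sum to 2 (valence 4) → 2 H
  atom 9: aromatic c, 3 neighbours → 0 H
  atom 10: aromatic c, 2 neighbours → 1 H
  atom 11: aromatic c, 3 neighbours → 0 H
  atom 12: C, bond orders sum to 4 (valence 4) → 0 H
  atom 13: F (halogen, monovalent) → 0 H
  atom 14: F (halogen, monovalent) → 0 H
  atom 15: F (halogen, monovalent) → 0 H
  atom 16: aromatic c, 2 neighbours → 1 H
  atom 17: aromatic c, 3 neighbours → 0 H
  atom 18: aromatic c, 2 neighbours → 1 H
  atom 19: C, bond orders sum to 4 (valence 4) → 0 H
  atom 20: O, bond orders sum to 2 (valence 2) → 0 H
  atom 21: O, bond orders sum to 2 (valence 2) → 0 H
  atom 22: C, bond orders sum to 1 (valence 4) → 3 H
Totals → C:15, H:17, F:3, O:4.
In Hill order: C15H17F3O4.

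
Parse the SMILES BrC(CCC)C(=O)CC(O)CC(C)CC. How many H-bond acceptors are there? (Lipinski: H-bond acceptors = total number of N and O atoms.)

2

N atoms: 0; O atoms: 2.
Lipinski HBA = 0 + 2 = 2.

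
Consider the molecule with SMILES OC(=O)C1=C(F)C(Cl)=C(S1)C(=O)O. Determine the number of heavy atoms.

Every atom symbol written in the SMILES (organic subset) is one heavy atom; implicit H are not written.
Heavy atoms by element → C:6, Cl:1, F:1, O:4, S:1.
Total: 13.

13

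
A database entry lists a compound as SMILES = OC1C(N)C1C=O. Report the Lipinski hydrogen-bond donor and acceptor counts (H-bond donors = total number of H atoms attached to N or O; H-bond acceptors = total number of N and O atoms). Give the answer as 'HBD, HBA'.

Donors: find every N or O and count the H atoms it carries.
  atom 1 (O): bond orders sum to 1 → 1 H
  atom 4 (N): bond orders sum to 1 → 2 H
  atom 7 (O): bond orders sum to 2 → 0 H
Lipinski HBD = 3.
Acceptors: N atoms = 1, O atoms = 2 → HBA = 3.

3, 3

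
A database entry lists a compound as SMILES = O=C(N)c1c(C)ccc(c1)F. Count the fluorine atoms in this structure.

1

Scan the SMILES for F atoms (remember two-letter symbols like Cl and Br are single atoms).
Fluorine count: 1.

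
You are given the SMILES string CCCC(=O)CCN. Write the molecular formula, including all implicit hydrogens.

C6H13NO

Walk through each heavy atom and fill implicit hydrogens from standard valence (C 4, N 3, O 2, S 2, halogen 1):
  atom 1: C, bond orders sum to 1 (valence 4) → 3 H
  atom 2: C, bond orders sum to 2 (valence 4) → 2 H
  atom 3: C, bond orders sum to 2 (valence 4) → 2 H
  atom 4: C, bond orders sum to 4 (valence 4) → 0 H
  atom 5: O, bond orders sum to 2 (valence 2) → 0 H
  atom 6: C, bond orders sum to 2 (valence 4) → 2 H
  atom 7: C, bond orders sum to 2 (valence 4) → 2 H
  atom 8: N, bond orders sum to 1 (valence 3) → 2 H
Totals → C:6, H:13, N:1, O:1.
In Hill order: C6H13NO.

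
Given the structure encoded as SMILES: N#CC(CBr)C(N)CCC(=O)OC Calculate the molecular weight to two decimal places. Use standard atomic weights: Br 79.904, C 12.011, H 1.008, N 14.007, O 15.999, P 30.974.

249.11 g/mol

First, the molecular formula is C8H13BrN2O2 (counting implicit H from valence).
  Br: 1 × 79.904 = 79.904
  C: 8 × 12.011 = 96.088
  H: 13 × 1.008 = 13.104
  N: 2 × 14.007 = 28.014
  O: 2 × 15.999 = 31.998
Sum: 1×79.904 + 8×12.011 + 13×1.008 + 2×14.007 + 2×15.999 = 249.108 → 249.11 g/mol.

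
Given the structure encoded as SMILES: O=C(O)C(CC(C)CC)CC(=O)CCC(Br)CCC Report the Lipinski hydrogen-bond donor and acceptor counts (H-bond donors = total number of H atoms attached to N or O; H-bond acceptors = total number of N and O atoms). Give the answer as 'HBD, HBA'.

1, 3

Donors: find every N or O and count the H atoms it carries.
  atom 1 (O): bond orders sum to 2 → 0 H
  atom 3 (O): bond orders sum to 1 → 1 H
  atom 12 (O): bond orders sum to 2 → 0 H
Lipinski HBD = 1.
Acceptors: N atoms = 0, O atoms = 3 → HBA = 3.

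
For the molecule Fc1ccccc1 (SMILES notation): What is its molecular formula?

Walk through each heavy atom and fill implicit hydrogens from standard valence (C 4, N 3, O 2, S 2, halogen 1); for lowercase aromatic atoms, an aromatic c carries 1 H when it has two neighbours and 0 H with three, and aromatic n carries 0 H:
  atom 1: F (halogen, monovalent) → 0 H
  atom 2: aromatic c, 3 neighbours → 0 H
  atom 3: aromatic c, 2 neighbours → 1 H
  atom 4: aromatic c, 2 neighbours → 1 H
  atom 5: aromatic c, 2 neighbours → 1 H
  atom 6: aromatic c, 2 neighbours → 1 H
  atom 7: aromatic c, 2 neighbours → 1 H
Totals → C:6, H:5, F:1.
In Hill order: C6H5F.

C6H5F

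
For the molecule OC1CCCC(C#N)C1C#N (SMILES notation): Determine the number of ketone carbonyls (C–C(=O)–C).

Scan the SMILES for the ketone motif — none present.
Groups that are present: 1 hydroxyl, 2 nitrile.

0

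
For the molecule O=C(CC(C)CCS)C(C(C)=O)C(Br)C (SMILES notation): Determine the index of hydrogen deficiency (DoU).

Molecular formula: C11H19BrO2S.
DoU = (2C + 2 + N − H − X) / 2, where X is the halogen count and O/S are ignored.
    = (2·11 + 2 + 0 − 19 − 1) / 2 = 4 / 2 = 2.

2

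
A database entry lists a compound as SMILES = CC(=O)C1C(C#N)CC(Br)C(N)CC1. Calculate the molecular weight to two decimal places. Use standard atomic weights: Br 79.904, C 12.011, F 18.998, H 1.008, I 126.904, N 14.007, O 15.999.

259.15 g/mol

First, the molecular formula is C10H15BrN2O (counting implicit H from valence).
  Br: 1 × 79.904 = 79.904
  C: 10 × 12.011 = 120.110
  H: 15 × 1.008 = 15.120
  N: 2 × 14.007 = 28.014
  O: 1 × 15.999 = 15.999
Sum: 1×79.904 + 10×12.011 + 15×1.008 + 2×14.007 + 1×15.999 = 259.147 → 259.15 g/mol.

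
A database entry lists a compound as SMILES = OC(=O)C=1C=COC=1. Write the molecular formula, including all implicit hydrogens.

C5H4O3

Walk through each heavy atom and fill implicit hydrogens from standard valence (C 4, N 3, O 2, S 2, halogen 1):
  atom 1: O, bond orders sum to 1 (valence 2) → 1 H
  atom 2: C, bond orders sum to 4 (valence 4) → 0 H
  atom 3: O, bond orders sum to 2 (valence 2) → 0 H
  atom 4: C, bond orders sum to 4 (valence 4) → 0 H
  atom 5: C, bond orders sum to 3 (valence 4) → 1 H
  atom 6: C, bond orders sum to 3 (valence 4) → 1 H
  atom 7: O, bond orders sum to 2 (valence 2) → 0 H
  atom 8: C, bond orders sum to 3 (valence 4) → 1 H
Totals → C:5, H:4, O:3.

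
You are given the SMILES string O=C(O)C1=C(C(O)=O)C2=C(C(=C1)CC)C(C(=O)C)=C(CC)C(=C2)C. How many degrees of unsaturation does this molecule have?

10

Molecular formula: C19H20O5.
DoU = (2C + 2 + N − H − X) / 2, where X is the halogen count and O/S are ignored.
    = (2·19 + 2 + 0 − 20 − 0) / 2 = 20 / 2 = 10.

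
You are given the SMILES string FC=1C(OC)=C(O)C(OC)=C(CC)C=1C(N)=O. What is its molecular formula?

C11H14FNO4

Walk through each heavy atom and fill implicit hydrogens from standard valence (C 4, N 3, O 2, S 2, halogen 1):
  atom 1: F (halogen, monovalent) → 0 H
  atom 2: C, bond orders sum to 4 (valence 4) → 0 H
  atom 3: C, bond orders sum to 4 (valence 4) → 0 H
  atom 4: O, bond orders sum to 2 (valence 2) → 0 H
  atom 5: C, bond orders sum to 1 (valence 4) → 3 H
  atom 6: C, bond orders sum to 4 (valence 4) → 0 H
  atom 7: O, bond orders sum to 1 (valence 2) → 1 H
  atom 8: C, bond orders sum to 4 (valence 4) → 0 H
  atom 9: O, bond orders sum to 2 (valence 2) → 0 H
  atom 10: C, bond orders sum to 1 (valence 4) → 3 H
  atom 11: C, bond orders sum to 4 (valence 4) → 0 H
  atom 12: C, bond orders sum to 2 (valence 4) → 2 H
  atom 13: C, bond orders sum to 1 (valence 4) → 3 H
  atom 14: C, bond orders sum to 4 (valence 4) → 0 H
  atom 15: C, bond orders sum to 4 (valence 4) → 0 H
  atom 16: N, bond orders sum to 1 (valence 3) → 2 H
  atom 17: O, bond orders sum to 2 (valence 2) → 0 H
Totals → C:11, H:14, F:1, N:1, O:4.
In Hill order: C11H14FNO4.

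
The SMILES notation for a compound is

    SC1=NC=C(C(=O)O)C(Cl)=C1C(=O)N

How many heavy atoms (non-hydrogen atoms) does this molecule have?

Every atom symbol written in the SMILES (organic subset) is one heavy atom; implicit H are not written.
Heavy atoms by element → C:7, Cl:1, N:2, O:3, S:1.
Total: 14.

14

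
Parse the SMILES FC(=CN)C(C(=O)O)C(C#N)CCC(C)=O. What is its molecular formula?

C10H13FN2O3

Walk through each heavy atom and fill implicit hydrogens from standard valence (C 4, N 3, O 2, S 2, halogen 1):
  atom 1: F (halogen, monovalent) → 0 H
  atom 2: C, bond orders sum to 4 (valence 4) → 0 H
  atom 3: C, bond orders sum to 3 (valence 4) → 1 H
  atom 4: N, bond orders sum to 1 (valence 3) → 2 H
  atom 5: C, bond orders sum to 3 (valence 4) → 1 H
  atom 6: C, bond orders sum to 4 (valence 4) → 0 H
  atom 7: O, bond orders sum to 2 (valence 2) → 0 H
  atom 8: O, bond orders sum to 1 (valence 2) → 1 H
  atom 9: C, bond orders sum to 3 (valence 4) → 1 H
  atom 10: C, bond orders sum to 4 (valence 4) → 0 H
  atom 11: N, bond orders sum to 3 (valence 3) → 0 H
  atom 12: C, bond orders sum to 2 (valence 4) → 2 H
  atom 13: C, bond orders sum to 2 (valence 4) → 2 H
  atom 14: C, bond orders sum to 4 (valence 4) → 0 H
  atom 15: C, bond orders sum to 1 (valence 4) → 3 H
  atom 16: O, bond orders sum to 2 (valence 2) → 0 H
Totals → C:10, H:13, F:1, N:2, O:3.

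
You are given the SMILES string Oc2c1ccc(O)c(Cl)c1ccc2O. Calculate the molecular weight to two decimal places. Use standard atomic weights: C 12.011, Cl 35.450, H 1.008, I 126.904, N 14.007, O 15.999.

210.61 g/mol

First, the molecular formula is C10H7ClO3 (counting implicit H from valence).
  C: 10 × 12.011 = 120.110
  Cl: 1 × 35.450 = 35.450
  H: 7 × 1.008 = 7.056
  O: 3 × 15.999 = 47.997
Sum: 10×12.011 + 1×35.450 + 7×1.008 + 3×15.999 = 210.613 → 210.61 g/mol.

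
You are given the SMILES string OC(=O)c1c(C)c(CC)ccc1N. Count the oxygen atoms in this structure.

Scan the SMILES for O atoms (remember two-letter symbols like Cl and Br are single atoms).
Oxygen count: 2.

2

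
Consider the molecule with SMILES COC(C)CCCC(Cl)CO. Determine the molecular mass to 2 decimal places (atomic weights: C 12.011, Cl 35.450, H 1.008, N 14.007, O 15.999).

180.67 g/mol

First, the molecular formula is C8H17ClO2 (counting implicit H from valence).
  C: 8 × 12.011 = 96.088
  Cl: 1 × 35.450 = 35.450
  H: 17 × 1.008 = 17.136
  O: 2 × 15.999 = 31.998
Sum: 8×12.011 + 1×35.450 + 17×1.008 + 2×15.999 = 180.672 → 180.67 g/mol.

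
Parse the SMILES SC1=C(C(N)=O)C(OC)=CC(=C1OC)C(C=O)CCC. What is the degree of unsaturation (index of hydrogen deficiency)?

6

Degree of unsaturation = (number of rings) + (number of π bonds).
Ring closures in the SMILES: 1.
π bonds: 5 double bonds (each 1 DoU) → 5 DoU from unsaturation.
Total DoU = 1 + 5 = 6.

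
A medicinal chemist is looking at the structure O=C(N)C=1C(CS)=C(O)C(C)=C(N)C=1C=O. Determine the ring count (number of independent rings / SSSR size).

1

In SMILES, each pair of matching ring-closure digits denotes one ring-closing bond; the number of such bonds equals the number of independent rings.
Ring-closure bonds here: 1.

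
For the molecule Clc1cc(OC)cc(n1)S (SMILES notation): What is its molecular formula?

C6H6ClNOS

Walk through each heavy atom and fill implicit hydrogens from standard valence (C 4, N 3, O 2, S 2, halogen 1); for lowercase aromatic atoms, an aromatic c carries 1 H when it has two neighbours and 0 H with three, and aromatic n carries 0 H:
  atom 1: Cl (halogen, monovalent) → 0 H
  atom 2: aromatic c, 3 neighbours → 0 H
  atom 3: aromatic c, 2 neighbours → 1 H
  atom 4: aromatic c, 3 neighbours → 0 H
  atom 5: O, bond orders sum to 2 (valence 2) → 0 H
  atom 6: C, bond orders sum to 1 (valence 4) → 3 H
  atom 7: aromatic c, 2 neighbours → 1 H
  atom 8: aromatic c, 3 neighbours → 0 H
  atom 9: aromatic n, 2 neighbours → 0 H
  atom 10: S, bond orders sum to 1 (valence 2) → 1 H
Totals → C:6, H:6, Cl:1, N:1, O:1, S:1.
In Hill order: C6H6ClNOS.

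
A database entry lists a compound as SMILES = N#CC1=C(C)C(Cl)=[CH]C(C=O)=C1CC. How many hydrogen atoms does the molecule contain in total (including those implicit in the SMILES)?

10

Walk through each heavy atom and fill implicit hydrogens from standard valence (C 4, N 3, O 2, S 2, halogen 1):
  atom 1: N, bond orders sum to 3 (valence 3) → 0 H
  atom 2: C, bond orders sum to 4 (valence 4) → 0 H
  atom 3: C, bond orders sum to 4 (valence 4) → 0 H
  atom 4: C, bond orders sum to 4 (valence 4) → 0 H
  atom 5: C, bond orders sum to 1 (valence 4) → 3 H
  atom 6: C, bond orders sum to 4 (valence 4) → 0 H
  atom 7: Cl (halogen, monovalent) → 0 H
  atom 8: C with explicit H count 1
  atom 9: C, bond orders sum to 4 (valence 4) → 0 H
  atom 10: C, bond orders sum to 3 (valence 4) → 1 H
  atom 11: O, bond orders sum to 2 (valence 2) → 0 H
  atom 12: C, bond orders sum to 4 (valence 4) → 0 H
  atom 13: C, bond orders sum to 2 (valence 4) → 2 H
  atom 14: C, bond orders sum to 1 (valence 4) → 3 H
Total hydrogens: 10.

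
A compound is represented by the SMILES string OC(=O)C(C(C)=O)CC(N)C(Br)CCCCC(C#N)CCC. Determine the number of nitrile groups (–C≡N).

The nitrile motif appears at heavy-atom position 18 in the SMILES.
Other groups present: 1 carboxylic acid, 1 ketone, 1 primary amine.
Nitrile count: 1.

1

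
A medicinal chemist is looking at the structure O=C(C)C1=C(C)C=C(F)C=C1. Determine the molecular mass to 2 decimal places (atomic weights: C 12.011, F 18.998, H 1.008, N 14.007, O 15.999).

First, the molecular formula is C9H9FO (counting implicit H from valence).
  C: 9 × 12.011 = 108.099
  F: 1 × 18.998 = 18.998
  H: 9 × 1.008 = 9.072
  O: 1 × 15.999 = 15.999
Sum: 9×12.011 + 1×18.998 + 9×1.008 + 1×15.999 = 152.168 → 152.17 g/mol.

152.17 g/mol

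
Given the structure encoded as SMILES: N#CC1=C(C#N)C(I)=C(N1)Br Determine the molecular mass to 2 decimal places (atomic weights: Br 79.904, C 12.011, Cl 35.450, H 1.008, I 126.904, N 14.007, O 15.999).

First, the molecular formula is C6HBrIN3 (counting implicit H from valence).
  Br: 1 × 79.904 = 79.904
  C: 6 × 12.011 = 72.066
  H: 1 × 1.008 = 1.008
  I: 1 × 126.904 = 126.904
  N: 3 × 14.007 = 42.021
Sum: 1×79.904 + 6×12.011 + 1×1.008 + 1×126.904 + 3×14.007 = 321.903 → 321.90 g/mol.

321.90 g/mol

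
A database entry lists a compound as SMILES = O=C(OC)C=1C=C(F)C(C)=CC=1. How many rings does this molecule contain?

In SMILES, each pair of matching ring-closure digits denotes one ring-closing bond; the number of such bonds equals the number of independent rings.
Ring-closure bonds here: 1.

1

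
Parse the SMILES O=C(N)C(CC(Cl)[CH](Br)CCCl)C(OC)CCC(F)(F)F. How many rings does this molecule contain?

In SMILES, each pair of matching ring-closure digits denotes one ring-closing bond; the number of such bonds equals the number of independent rings.
Ring-closure bonds here: 0.

0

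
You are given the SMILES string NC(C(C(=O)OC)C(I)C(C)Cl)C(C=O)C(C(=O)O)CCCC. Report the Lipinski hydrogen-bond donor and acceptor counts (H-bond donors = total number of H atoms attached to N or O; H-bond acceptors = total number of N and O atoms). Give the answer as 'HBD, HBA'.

Donors: find every N or O and count the H atoms it carries.
  atom 1 (N): bond orders sum to 1 → 2 H
  atom 5 (O): bond orders sum to 2 → 0 H
  atom 6 (O): bond orders sum to 2 → 0 H
  atom 15 (O): bond orders sum to 2 → 0 H
  atom 18 (O): bond orders sum to 2 → 0 H
  atom 19 (O): bond orders sum to 1 → 1 H
Lipinski HBD = 3.
Acceptors: N atoms = 1, O atoms = 5 → HBA = 6.

3, 6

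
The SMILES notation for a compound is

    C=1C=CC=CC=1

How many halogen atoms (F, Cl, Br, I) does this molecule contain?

0

Scan the SMILES for the halogen motif — none present.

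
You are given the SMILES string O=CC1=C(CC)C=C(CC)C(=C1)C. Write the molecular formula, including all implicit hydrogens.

Walk through each heavy atom and fill implicit hydrogens from standard valence (C 4, N 3, O 2, S 2, halogen 1):
  atom 1: O, bond orders sum to 2 (valence 2) → 0 H
  atom 2: C, bond orders sum to 3 (valence 4) → 1 H
  atom 3: C, bond orders sum to 4 (valence 4) → 0 H
  atom 4: C, bond orders sum to 4 (valence 4) → 0 H
  atom 5: C, bond orders sum to 2 (valence 4) → 2 H
  atom 6: C, bond orders sum to 1 (valence 4) → 3 H
  atom 7: C, bond orders sum to 3 (valence 4) → 1 H
  atom 8: C, bond orders sum to 4 (valence 4) → 0 H
  atom 9: C, bond orders sum to 2 (valence 4) → 2 H
  atom 10: C, bond orders sum to 1 (valence 4) → 3 H
  atom 11: C, bond orders sum to 4 (valence 4) → 0 H
  atom 12: C, bond orders sum to 3 (valence 4) → 1 H
  atom 13: C, bond orders sum to 1 (valence 4) → 3 H
Totals → C:12, H:16, O:1.

C12H16O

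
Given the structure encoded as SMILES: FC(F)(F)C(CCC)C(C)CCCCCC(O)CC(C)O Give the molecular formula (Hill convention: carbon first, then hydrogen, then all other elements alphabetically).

C16H31F3O2

Walk through each heavy atom and fill implicit hydrogens from standard valence (C 4, N 3, O 2, S 2, halogen 1):
  atom 1: F (halogen, monovalent) → 0 H
  atom 2: C, bond orders sum to 4 (valence 4) → 0 H
  atom 3: F (halogen, monovalent) → 0 H
  atom 4: F (halogen, monovalent) → 0 H
  atom 5: C, bond orders sum to 3 (valence 4) → 1 H
  atom 6: C, bond orders sum to 2 (valence 4) → 2 H
  atom 7: C, bond orders sum to 2 (valence 4) → 2 H
  atom 8: C, bond orders sum to 1 (valence 4) → 3 H
  atom 9: C, bond orders sum to 3 (valence 4) → 1 H
  atom 10: C, bond orders sum to 1 (valence 4) → 3 H
  atom 11: C, bond orders sum to 2 (valence 4) → 2 H
  atom 12: C, bond orders sum to 2 (valence 4) → 2 H
  atom 13: C, bond orders sum to 2 (valence 4) → 2 H
  atom 14: C, bond orders sum to 2 (valence 4) → 2 H
  atom 15: C, bond orders sum to 2 (valence 4) → 2 H
  atom 16: C, bond orders sum to 3 (valence 4) → 1 H
  atom 17: O, bond orders sum to 1 (valence 2) → 1 H
  atom 18: C, bond orders sum to 2 (valence 4) → 2 H
  atom 19: C, bond orders sum to 3 (valence 4) → 1 H
  atom 20: C, bond orders sum to 1 (valence 4) → 3 H
  atom 21: O, bond orders sum to 1 (valence 2) → 1 H
Totals → C:16, H:31, F:3, O:2.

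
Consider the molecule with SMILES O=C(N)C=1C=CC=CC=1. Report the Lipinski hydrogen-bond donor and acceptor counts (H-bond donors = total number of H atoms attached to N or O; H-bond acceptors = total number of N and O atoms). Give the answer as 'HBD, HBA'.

Donors: find every N or O and count the H atoms it carries.
  atom 1 (O): bond orders sum to 2 → 0 H
  atom 3 (N): bond orders sum to 1 → 2 H
Lipinski HBD = 2.
Acceptors: N atoms = 1, O atoms = 1 → HBA = 2.

2, 2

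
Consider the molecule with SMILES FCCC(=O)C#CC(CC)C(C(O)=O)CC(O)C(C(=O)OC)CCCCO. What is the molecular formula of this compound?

C19H29FO7

Walk through each heavy atom and fill implicit hydrogens from standard valence (C 4, N 3, O 2, S 2, halogen 1):
  atom 1: F (halogen, monovalent) → 0 H
  atom 2: C, bond orders sum to 2 (valence 4) → 2 H
  atom 3: C, bond orders sum to 2 (valence 4) → 2 H
  atom 4: C, bond orders sum to 4 (valence 4) → 0 H
  atom 5: O, bond orders sum to 2 (valence 2) → 0 H
  atom 6: C, bond orders sum to 4 (valence 4) → 0 H
  atom 7: C, bond orders sum to 4 (valence 4) → 0 H
  atom 8: C, bond orders sum to 3 (valence 4) → 1 H
  atom 9: C, bond orders sum to 2 (valence 4) → 2 H
  atom 10: C, bond orders sum to 1 (valence 4) → 3 H
  atom 11: C, bond orders sum to 3 (valence 4) → 1 H
  atom 12: C, bond orders sum to 4 (valence 4) → 0 H
  atom 13: O, bond orders sum to 1 (valence 2) → 1 H
  atom 14: O, bond orders sum to 2 (valence 2) → 0 H
  atom 15: C, bond orders sum to 2 (valence 4) → 2 H
  atom 16: C, bond orders sum to 3 (valence 4) → 1 H
  atom 17: O, bond orders sum to 1 (valence 2) → 1 H
  atom 18: C, bond orders sum to 3 (valence 4) → 1 H
  atom 19: C, bond orders sum to 4 (valence 4) → 0 H
  atom 20: O, bond orders sum to 2 (valence 2) → 0 H
  atom 21: O, bond orders sum to 2 (valence 2) → 0 H
  atom 22: C, bond orders sum to 1 (valence 4) → 3 H
  atom 23: C, bond orders sum to 2 (valence 4) → 2 H
  atom 24: C, bond orders sum to 2 (valence 4) → 2 H
  atom 25: C, bond orders sum to 2 (valence 4) → 2 H
  atom 26: C, bond orders sum to 2 (valence 4) → 2 H
  atom 27: O, bond orders sum to 1 (valence 2) → 1 H
Totals → C:19, H:29, F:1, O:7.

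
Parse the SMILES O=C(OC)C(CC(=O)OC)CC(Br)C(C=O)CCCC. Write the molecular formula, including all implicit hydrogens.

Walk through each heavy atom and fill implicit hydrogens from standard valence (C 4, N 3, O 2, S 2, halogen 1):
  atom 1: O, bond orders sum to 2 (valence 2) → 0 H
  atom 2: C, bond orders sum to 4 (valence 4) → 0 H
  atom 3: O, bond orders sum to 2 (valence 2) → 0 H
  atom 4: C, bond orders sum to 1 (valence 4) → 3 H
  atom 5: C, bond orders sum to 3 (valence 4) → 1 H
  atom 6: C, bond orders sum to 2 (valence 4) → 2 H
  atom 7: C, bond orders sum to 4 (valence 4) → 0 H
  atom 8: O, bond orders sum to 2 (valence 2) → 0 H
  atom 9: O, bond orders sum to 2 (valence 2) → 0 H
  atom 10: C, bond orders sum to 1 (valence 4) → 3 H
  atom 11: C, bond orders sum to 2 (valence 4) → 2 H
  atom 12: C, bond orders sum to 3 (valence 4) → 1 H
  atom 13: Br (halogen, monovalent) → 0 H
  atom 14: C, bond orders sum to 3 (valence 4) → 1 H
  atom 15: C, bond orders sum to 3 (valence 4) → 1 H
  atom 16: O, bond orders sum to 2 (valence 2) → 0 H
  atom 17: C, bond orders sum to 2 (valence 4) → 2 H
  atom 18: C, bond orders sum to 2 (valence 4) → 2 H
  atom 19: C, bond orders sum to 2 (valence 4) → 2 H
  atom 20: C, bond orders sum to 1 (valence 4) → 3 H
Totals → C:14, H:23, Br:1, O:5.
In Hill order: C14H23BrO5.

C14H23BrO5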